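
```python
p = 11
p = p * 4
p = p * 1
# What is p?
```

Trace:
`p = 11` → p = 11
`p = p * 4` → p = 44
`p = p * 1` → p = 44
So p = 44

Answer: 44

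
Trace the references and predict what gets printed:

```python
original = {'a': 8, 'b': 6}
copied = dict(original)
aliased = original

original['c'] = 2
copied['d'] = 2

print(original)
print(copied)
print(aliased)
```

Key concept: dict() creates copy, assignment creates alias.
Step by step:
`original = {'a': 8, 'b': 6}` → original = {'a': 8, 'b': 6}
`copied = dict(original)` → copied = {'a': 8, 'b': 6}
`aliased = original` → aliased = {'a': 8, 'b': 6} (same object as original)
`original['c'] = 2` → original = {'a': 8, 'b': 6, 'c': 2} (same object as aliased); aliased = {'a': 8, 'b': 6, 'c': 2} (same object as original)
`copied['d'] = 2` → copied = {'a': 8, 'b': 6, 'd': 2}
`print(original)` → prints {'a': 8, 'b': 6, 'c': 2}
`print(copied)` → prints {'a': 8, 'b': 6, 'd': 2}
`print(aliased)` → prints {'a': 8, 'b': 6, 'c': 2}

Answer:
{'a': 8, 'b': 6, 'c': 2}
{'a': 8, 'b': 6, 'd': 2}
{'a': 8, 'b': 6, 'c': 2}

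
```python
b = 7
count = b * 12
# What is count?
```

Trace:
`b = 7` → b = 7
`count = b * 12` → count = 84
So count = 84

Answer: 84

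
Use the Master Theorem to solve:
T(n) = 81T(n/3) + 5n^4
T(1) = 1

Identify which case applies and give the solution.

a=81, b=3, f(n)=5n^4. log_3(81) = 4. Since c=4 = 4, Case 2 applies: T(n) = Θ(n^log_b(a) · log n) = O(n^4 log n).

Answer: O(n^4 log n) - Case 2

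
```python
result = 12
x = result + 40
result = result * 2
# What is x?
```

Trace:
`result = 12` → result = 12
`x = result + 40` → x = 52
`result = result * 2` → result = 24
So x = 52

Answer: 52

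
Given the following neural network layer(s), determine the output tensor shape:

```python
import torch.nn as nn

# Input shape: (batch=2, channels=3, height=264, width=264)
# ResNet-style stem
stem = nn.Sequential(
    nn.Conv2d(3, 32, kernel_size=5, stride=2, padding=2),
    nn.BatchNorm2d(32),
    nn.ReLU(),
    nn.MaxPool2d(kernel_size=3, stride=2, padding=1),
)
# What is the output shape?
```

Input: (2, 3, 264, 264) -> after Conv2d 5x5 stride=2: (2, 32, 132, 132) -> Output: (2, 32, 66, 66)

Answer: (2, 32, 66, 66)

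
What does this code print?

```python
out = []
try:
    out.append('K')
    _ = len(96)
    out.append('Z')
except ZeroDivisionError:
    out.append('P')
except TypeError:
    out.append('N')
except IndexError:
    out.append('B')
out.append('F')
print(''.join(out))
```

Execution trace: 'K' (try body) → 'N' (except TypeError) → 'F' (after the try/except). Output: KNF

Answer: KNF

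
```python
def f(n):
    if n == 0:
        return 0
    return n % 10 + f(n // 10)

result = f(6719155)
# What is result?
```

Sum of digits of 6719155: 5 + 5 + 1 + 9 + 1 + 7 + 6 = 34

Answer: 34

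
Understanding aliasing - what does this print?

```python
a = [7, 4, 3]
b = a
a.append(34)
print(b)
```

Key concept: basic list aliasing.
Step by step:
`a = [7, 4, 3]` → a = [7, 4, 3]
`b = a` → b = [7, 4, 3] (same object as a)
`a.append(34)` → a = [7, 4, 3, 34] (same object as b); b = [7, 4, 3, 34] (same object as a)
`print(b)` → prints [7, 4, 3, 34]

Answer: [7, 4, 3, 34]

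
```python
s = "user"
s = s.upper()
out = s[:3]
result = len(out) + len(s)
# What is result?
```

Trace:
`s = "user"` → s = 'user'
`s = s.upper()` → s = 'USER'
`out = s[:3]` → out = 'USE'
`result = len(out) + len(s)` → result = 7
So result = 7

Answer: 7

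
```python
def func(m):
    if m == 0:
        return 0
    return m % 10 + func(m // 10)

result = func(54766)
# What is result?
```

Sum of digits of 54766: 6 + 6 + 7 + 4 + 5 = 28

Answer: 28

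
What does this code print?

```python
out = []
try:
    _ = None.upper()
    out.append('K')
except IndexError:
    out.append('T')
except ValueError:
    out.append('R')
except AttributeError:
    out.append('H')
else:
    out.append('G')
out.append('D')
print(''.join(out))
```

Execution trace: 'H' (except AttributeError) → 'D' (after the try/except). Output: HD

Answer: HD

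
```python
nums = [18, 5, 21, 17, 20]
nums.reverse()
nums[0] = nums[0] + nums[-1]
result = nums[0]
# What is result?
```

Trace:
`nums = [18, 5, 21, 17, 20]` → nums = [18, 5, 21, 17, 20]
`nums.reverse()` → nums = [20, 17, 21, 5, 18]
`nums[0] = nums[0] + nums[-1]` → nums = [38, 17, 21, 5, 18]
`result = nums[0]` → result = 38
So result = 38

Answer: 38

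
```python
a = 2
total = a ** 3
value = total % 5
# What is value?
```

Trace:
`a = 2` → a = 2
`total = a ** 3` → total = 8
`value = total % 5` → value = 3
So value = 3

Answer: 3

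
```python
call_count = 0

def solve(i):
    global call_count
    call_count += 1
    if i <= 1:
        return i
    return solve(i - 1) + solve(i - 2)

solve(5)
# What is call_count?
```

Calls(i) = 1 + Calls(i-1) + Calls(i-2); Calls(0)=Calls(1)=1. For i=5 this gives 15.

Answer: 15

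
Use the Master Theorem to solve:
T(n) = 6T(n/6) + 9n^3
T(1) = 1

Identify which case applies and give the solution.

a=6, b=6, f(n)=9n^3. log_6(6) = 1. Since c=3 > 1 and the regularity condition holds (6(n/6)^3 = (6/6^3)n^3 with 6/6^3 < 1), Case 3 applies: T(n) = Θ(f(n)) = O(n^3).

Answer: O(n^3) - Case 3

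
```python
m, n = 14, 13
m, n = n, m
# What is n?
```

Trace:
`m, n = 14, 13` → m = 14; n = 13
`m, n = n, m` → m = 13; n = 14
So n = 14

Answer: 14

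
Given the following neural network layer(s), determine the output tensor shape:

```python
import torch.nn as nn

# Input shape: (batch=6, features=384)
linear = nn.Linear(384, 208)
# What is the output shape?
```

Input: (6, 384) -> Output: (6, 208)

Answer: (6, 208)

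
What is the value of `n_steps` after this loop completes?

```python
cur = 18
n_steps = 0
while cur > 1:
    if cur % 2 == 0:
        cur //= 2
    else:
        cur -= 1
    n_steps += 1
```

Steps to reduce 18 to 1
`n_steps` takes the values: 0 → 1 → 2 → 3 → 4 → 5

Answer: 5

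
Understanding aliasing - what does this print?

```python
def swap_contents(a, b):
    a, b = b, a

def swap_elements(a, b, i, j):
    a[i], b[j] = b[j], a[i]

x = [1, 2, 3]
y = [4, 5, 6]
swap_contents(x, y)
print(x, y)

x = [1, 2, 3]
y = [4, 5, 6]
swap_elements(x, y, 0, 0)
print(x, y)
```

Key concept: parameter rebinding vs mutation.
Step by step:
`x = [1, 2, 3]` → x = [1, 2, 3]
`y = [4, 5, 6]` → y = [4, 5, 6]
`swap_contents(x, y)` → no visible change to tracked variables
`print(x, y)` → prints [1, 2, 3] [4, 5, 6]
`x = [1, 2, 3]` → x = [1, 2, 3]
`y = [4, 5, 6]` → y = [4, 5, 6]
`swap_elements(x, y, 0, 0)` → x = [4, 2, 3]; y = [1, 5, 6]
`print(x, y)` → prints [4, 2, 3] [1, 5, 6]

Answer:
[1, 2, 3] [4, 5, 6]
[4, 2, 3] [1, 5, 6]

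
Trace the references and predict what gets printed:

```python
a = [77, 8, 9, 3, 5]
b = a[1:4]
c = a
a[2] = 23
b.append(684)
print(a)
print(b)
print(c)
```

Key concept: slice vs alias.
Step by step:
`a = [77, 8, 9, 3, 5]` → a = [77, 8, 9, 3, 5]
`b = a[1:4]` → b = [8, 9, 3]
`c = a` → c = [77, 8, 9, 3, 5] (same object as a)
`a[2] = 23` → a = [77, 8, 23, 3, 5] (same object as c); c = [77, 8, 23, 3, 5] (same object as a)
`b.append(684)` → b = [8, 9, 3, 684]
`print(a)` → prints [77, 8, 23, 3, 5]
`print(b)` → prints [8, 9, 3, 684]
`print(c)` → prints [77, 8, 23, 3, 5]

Answer:
[77, 8, 23, 3, 5]
[8, 9, 3, 684]
[77, 8, 23, 3, 5]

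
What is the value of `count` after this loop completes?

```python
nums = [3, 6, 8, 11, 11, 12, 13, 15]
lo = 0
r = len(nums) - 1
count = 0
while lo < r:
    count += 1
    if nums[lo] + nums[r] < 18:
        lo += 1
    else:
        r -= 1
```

Steps to find pair summing to 18
`count` takes the values: 0 → 1 → 2 → 3 → 4 → 5 → 6 → 7

Answer: 7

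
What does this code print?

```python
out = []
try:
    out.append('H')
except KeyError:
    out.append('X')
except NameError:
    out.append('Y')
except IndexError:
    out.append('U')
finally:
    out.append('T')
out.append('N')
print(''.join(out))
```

Execution trace: 'H' (try body, no exception) → 'T' (finally) → 'N' (after the try/except). Output: HTN

Answer: HTN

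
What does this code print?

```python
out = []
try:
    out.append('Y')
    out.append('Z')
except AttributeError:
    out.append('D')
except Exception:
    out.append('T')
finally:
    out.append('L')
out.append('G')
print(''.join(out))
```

Execution trace: 'Y' (try body) → 'Z' (try body, no exception) → 'L' (finally) → 'G' (after the try/except). Output: YZLG

Answer: YZLG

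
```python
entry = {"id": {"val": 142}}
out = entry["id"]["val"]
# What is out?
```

Trace:
`entry = {"id": {"val": 142}}` → entry = {'id': {'val': 142}}
`out = entry["id"]["val"]` → out = 142
So out = 142

Answer: 142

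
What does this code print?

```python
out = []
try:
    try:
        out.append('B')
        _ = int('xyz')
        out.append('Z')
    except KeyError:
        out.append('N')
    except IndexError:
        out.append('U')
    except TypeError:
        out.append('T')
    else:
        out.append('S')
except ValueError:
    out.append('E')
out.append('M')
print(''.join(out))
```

Execution trace: 'B' (try body) → 'E' (outer except ValueError) → 'M' (after the try/except). Output: BEM

Answer: BEM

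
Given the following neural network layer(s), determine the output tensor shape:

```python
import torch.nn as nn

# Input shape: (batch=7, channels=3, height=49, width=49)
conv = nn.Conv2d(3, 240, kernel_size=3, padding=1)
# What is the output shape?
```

Input: (7, 3, 49, 49) -> Output: (7, 240, 49, 49)

Answer: (7, 240, 49, 49)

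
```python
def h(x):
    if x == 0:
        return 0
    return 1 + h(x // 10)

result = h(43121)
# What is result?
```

Count of digits of 43121: 5

Answer: 5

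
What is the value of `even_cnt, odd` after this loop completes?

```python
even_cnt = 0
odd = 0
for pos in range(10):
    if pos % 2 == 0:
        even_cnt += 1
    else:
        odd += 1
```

Count evens and odds in range(10)
`even_cnt, odd` takes the values: (0, 0) → (1, 0) → (1, 1) → (2, 1) → (2, 2) → (3, 2) → (3, 3) → (4, 3) → (4, 4) → (5, 4) → (5, 5)

Answer: 5, 5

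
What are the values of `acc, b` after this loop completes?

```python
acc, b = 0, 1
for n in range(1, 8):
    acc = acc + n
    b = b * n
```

Sum and factorial of 1 to 7
`acc, b` takes the values: (0, 1) → (1, 1) → (3, 1) → (3, 2) → (6, 2) → (6, 6) → (10, 6) → (10, 24) → (15, 24) → (15, 120) → (21, 120) → (21, 720) → (28, 720) → (28, 5040)

Answer: 28, 5040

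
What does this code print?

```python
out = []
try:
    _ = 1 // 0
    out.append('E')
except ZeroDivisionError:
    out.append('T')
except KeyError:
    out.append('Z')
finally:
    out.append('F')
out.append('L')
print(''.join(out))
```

Execution trace: 'T' (except ZeroDivisionError) → 'F' (finally) → 'L' (after the try/except). Output: TFL

Answer: TFL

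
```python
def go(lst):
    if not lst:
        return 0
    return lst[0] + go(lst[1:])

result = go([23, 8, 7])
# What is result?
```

23 + 8 + 7 + 0 = 38

Answer: 38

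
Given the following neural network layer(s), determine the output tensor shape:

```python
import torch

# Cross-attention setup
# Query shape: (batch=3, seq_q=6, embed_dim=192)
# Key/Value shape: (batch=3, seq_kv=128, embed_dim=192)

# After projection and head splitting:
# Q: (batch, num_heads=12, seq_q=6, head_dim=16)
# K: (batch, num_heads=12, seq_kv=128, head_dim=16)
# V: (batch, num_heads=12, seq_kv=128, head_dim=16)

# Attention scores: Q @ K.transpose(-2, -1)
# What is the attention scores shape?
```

Input: (3, 6, 192) -> Output: (3, 12, 6, 128)

Answer: (3, 12, 6, 128)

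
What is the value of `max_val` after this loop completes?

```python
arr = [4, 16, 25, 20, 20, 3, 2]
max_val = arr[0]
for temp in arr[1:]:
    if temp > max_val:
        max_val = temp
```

Maximum of [4, 16, 25, 20, 20, 3, 2]
`max_val` takes the values: 4 → 16 → 25

Answer: 25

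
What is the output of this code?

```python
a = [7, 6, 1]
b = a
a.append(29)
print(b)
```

Key concept: basic list aliasing.
Step by step:
`a = [7, 6, 1]` → a = [7, 6, 1]
`b = a` → b = [7, 6, 1] (same object as a)
`a.append(29)` → a = [7, 6, 1, 29] (same object as b); b = [7, 6, 1, 29] (same object as a)
`print(b)` → prints [7, 6, 1, 29]

Answer: [7, 6, 1, 29]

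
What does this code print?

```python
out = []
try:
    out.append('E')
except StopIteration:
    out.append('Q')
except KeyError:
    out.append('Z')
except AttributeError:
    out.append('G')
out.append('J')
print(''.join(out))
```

Execution trace: 'E' (try body, no exception) → 'J' (after the try/except). Output: EJ

Answer: EJ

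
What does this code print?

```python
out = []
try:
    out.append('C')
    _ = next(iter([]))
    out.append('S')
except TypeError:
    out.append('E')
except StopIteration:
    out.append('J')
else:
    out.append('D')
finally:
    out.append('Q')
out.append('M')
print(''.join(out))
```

Execution trace: 'C' (try body) → 'J' (except StopIteration) → 'Q' (finally) → 'M' (after the try/except). Output: CJQM

Answer: CJQM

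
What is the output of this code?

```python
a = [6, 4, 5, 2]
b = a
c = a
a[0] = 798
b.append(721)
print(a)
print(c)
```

Key concept: multiple aliases.
Step by step:
`a = [6, 4, 5, 2]` → a = [6, 4, 5, 2]
`b = a` → b = [6, 4, 5, 2] (same object as a)
`c = a` → c = [6, 4, 5, 2] (same object as a, b)
`a[0] = 798` → a = [798, 4, 5, 2] (same object as b, c); b = [798, 4, 5, 2] (same object as a, c); c = [798, 4, 5, 2] (same object as a, b)
`b.append(721)` → a = [798, 4, 5, 2, 721] (same object as b, c); b = [798, 4, 5, 2, 721] (same object as a, c); c = [798, 4, 5, 2, 721] (same object as a, b)
`print(a)` → prints [798, 4, 5, 2, 721]
`print(c)` → prints [798, 4, 5, 2, 721]

Answer:
[798, 4, 5, 2, 721]
[798, 4, 5, 2, 721]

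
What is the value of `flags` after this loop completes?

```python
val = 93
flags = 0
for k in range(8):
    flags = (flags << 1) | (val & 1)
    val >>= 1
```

Reverse lowest 8 bits of 93
`flags` takes the values: 0 → 1 → 2 → 5 → 11 → 23 → 46 → 93 → 186

Answer: 186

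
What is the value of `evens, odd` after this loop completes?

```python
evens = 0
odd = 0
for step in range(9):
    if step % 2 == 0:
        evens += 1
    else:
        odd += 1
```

Count evens and odds in range(9)
`evens, odd` takes the values: (0, 0) → (1, 0) → (1, 1) → (2, 1) → (2, 2) → (3, 2) → (3, 3) → (4, 3) → (4, 4) → (5, 4)

Answer: 5, 4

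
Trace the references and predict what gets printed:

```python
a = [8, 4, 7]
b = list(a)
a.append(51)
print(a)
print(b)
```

Key concept: list() constructor creates copy.
Step by step:
`a = [8, 4, 7]` → a = [8, 4, 7]
`b = list(a)` → b = [8, 4, 7]
`a.append(51)` → a = [8, 4, 7, 51]
`print(a)` → prints [8, 4, 7, 51]
`print(b)` → prints [8, 4, 7]

Answer:
[8, 4, 7, 51]
[8, 4, 7]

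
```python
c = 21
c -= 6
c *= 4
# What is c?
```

Trace:
`c = 21` → c = 21
`c -= 6` → c = 15
`c *= 4` → c = 60
So c = 60

Answer: 60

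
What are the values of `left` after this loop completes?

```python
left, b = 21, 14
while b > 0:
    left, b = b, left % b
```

GCD of 21 and 14
`left` takes the values: 21 → 14 → 7

Answer: 7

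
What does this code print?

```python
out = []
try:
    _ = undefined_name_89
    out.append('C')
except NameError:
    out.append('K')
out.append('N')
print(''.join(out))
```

Execution trace: 'K' (except NameError) → 'N' (after the try/except). Output: KN

Answer: KN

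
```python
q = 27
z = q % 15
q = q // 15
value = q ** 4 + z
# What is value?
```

Trace:
`q = 27` → q = 27
`z = q % 15` → z = 12
`q = q // 15` → q = 1
`value = q ** 4 + z` → value = 13
So value = 13

Answer: 13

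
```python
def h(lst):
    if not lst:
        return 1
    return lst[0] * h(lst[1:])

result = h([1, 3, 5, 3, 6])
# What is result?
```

Product over [1, 3, 5, 3, 6] = 1 * 3 * 5 * 3 * 6 = 270

Answer: 270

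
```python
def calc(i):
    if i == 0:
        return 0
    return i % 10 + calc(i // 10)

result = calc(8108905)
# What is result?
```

Sum of digits of 8108905: 5 + 0 + 9 + 8 + 0 + 1 + 8 = 31

Answer: 31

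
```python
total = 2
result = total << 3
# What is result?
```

Trace:
`total = 2` → total = 2
`result = total << 3` → result = 16
So result = 16

Answer: 16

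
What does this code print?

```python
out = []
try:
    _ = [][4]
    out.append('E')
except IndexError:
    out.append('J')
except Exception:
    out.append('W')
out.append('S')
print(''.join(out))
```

Execution trace: 'J' (except IndexError) → 'S' (after the try/except). Output: JS

Answer: JS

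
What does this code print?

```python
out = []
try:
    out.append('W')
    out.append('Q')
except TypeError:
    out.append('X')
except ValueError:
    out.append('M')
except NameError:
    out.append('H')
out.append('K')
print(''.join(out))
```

Execution trace: 'W' (try body) → 'Q' (try body, no exception) → 'K' (after the try/except). Output: WQK

Answer: WQK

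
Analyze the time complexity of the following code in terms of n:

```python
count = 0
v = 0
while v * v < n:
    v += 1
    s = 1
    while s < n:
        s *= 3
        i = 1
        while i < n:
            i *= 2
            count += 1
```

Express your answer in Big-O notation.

Each loop level contributes: √n × log n × log n. Multiplying the contributions gives O(√n log² n).

Answer: O(√n log² n)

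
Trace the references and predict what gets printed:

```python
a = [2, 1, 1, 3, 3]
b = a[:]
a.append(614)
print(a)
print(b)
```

Key concept: slice [:] creates copy.
Step by step:
`a = [2, 1, 1, 3, 3]` → a = [2, 1, 1, 3, 3]
`b = a[:]` → b = [2, 1, 1, 3, 3]
`a.append(614)` → a = [2, 1, 1, 3, 3, 614]
`print(a)` → prints [2, 1, 1, 3, 3, 614]
`print(b)` → prints [2, 1, 1, 3, 3]

Answer:
[2, 1, 1, 3, 3, 614]
[2, 1, 1, 3, 3]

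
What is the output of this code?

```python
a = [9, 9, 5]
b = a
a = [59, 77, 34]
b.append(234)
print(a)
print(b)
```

Key concept: rebinding vs mutation: a is rebound to a new list, b still points at the original.
Step by step:
`a = [9, 9, 5]` → a = [9, 9, 5]
`b = a` → b = [9, 9, 5] (same object as a)
`a = [59, 77, 34]` → a = [59, 77, 34]
`b.append(234)` → b = [9, 9, 5, 234]
`print(a)` → prints [59, 77, 34]
`print(b)` → prints [9, 9, 5, 234]

Answer:
[59, 77, 34]
[9, 9, 5, 234]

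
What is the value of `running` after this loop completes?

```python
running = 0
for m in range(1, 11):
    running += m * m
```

Sum of squares 1² to 10² = 385
`running` takes the values: 0 → 1 → 5 → 14 → 30 → 55 → 91 → 140 → 204 → 285 → 385

Answer: 385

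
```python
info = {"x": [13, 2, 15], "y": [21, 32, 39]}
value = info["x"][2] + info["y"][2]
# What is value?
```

Trace:
`info = {"x": [13, 2, 15], "y": [21, 32, 39]}` → info = {'x': [13, 2, 15], 'y': [21, 32, 39]}
`value = info["x"][2] + info["y"][2]` → value = 54
So value = 54

Answer: 54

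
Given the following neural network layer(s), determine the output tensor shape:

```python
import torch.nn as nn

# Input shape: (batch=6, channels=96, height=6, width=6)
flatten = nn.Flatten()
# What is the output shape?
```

Input: (6, 96, 6, 6) -> Output: (6, 3456)

Answer: (6, 3456)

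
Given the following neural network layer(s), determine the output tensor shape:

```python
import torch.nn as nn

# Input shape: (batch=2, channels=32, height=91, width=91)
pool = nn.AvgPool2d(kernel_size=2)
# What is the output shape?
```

Input: (2, 32, 91, 91) -> Output: (2, 32, 45, 45)

Answer: (2, 32, 45, 45)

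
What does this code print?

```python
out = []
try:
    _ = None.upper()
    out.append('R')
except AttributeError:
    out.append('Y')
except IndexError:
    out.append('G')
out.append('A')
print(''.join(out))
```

Execution trace: 'Y' (except AttributeError) → 'A' (after the try/except). Output: YA

Answer: YA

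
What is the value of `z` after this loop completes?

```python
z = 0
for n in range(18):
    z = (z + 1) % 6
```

Increment mod 6, 18 times = 0
`z` takes the values: 0 → 1 → 2 → 3 → 4 → 5 → 0 → 1 → 2 → 3 → 4 → 5 → 0 → 1 → 2 → 3 → 4 → 5 → 0

Answer: 0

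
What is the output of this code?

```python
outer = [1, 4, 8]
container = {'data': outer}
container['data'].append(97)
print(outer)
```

Key concept: dict holds reference to list.
Step by step:
`outer = [1, 4, 8]` → outer = [1, 4, 8]
`container = {'data': outer}` → container = {'data': [1, 4, 8]}
`container['data'].append(97)` → outer = [1, 4, 8, 97]; container = {'data': [1, 4, 8, 97]}
`print(outer)` → prints [1, 4, 8, 97]

Answer: [1, 4, 8, 97]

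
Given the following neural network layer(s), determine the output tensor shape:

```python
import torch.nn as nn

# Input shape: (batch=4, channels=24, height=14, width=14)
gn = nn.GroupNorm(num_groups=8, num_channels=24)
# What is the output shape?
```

Input: (4, 24, 14, 14) -> Output: (4, 24, 14, 14)

Answer: (4, 24, 14, 14)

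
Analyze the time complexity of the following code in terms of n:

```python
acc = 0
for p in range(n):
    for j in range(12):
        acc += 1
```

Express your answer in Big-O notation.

Each loop level contributes: n × 1. Multiplying the contributions gives O(n).

Answer: O(n)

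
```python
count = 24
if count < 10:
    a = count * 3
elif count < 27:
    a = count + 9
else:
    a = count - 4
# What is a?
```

Trace:
`count = 24` → count = 24
`if count < 10: ...` → count < 10 is False, count < 27 is True → a = 33
So a = 33

Answer: 33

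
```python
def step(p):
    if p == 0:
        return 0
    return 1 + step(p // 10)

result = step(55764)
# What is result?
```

Count of digits of 55764: 5

Answer: 5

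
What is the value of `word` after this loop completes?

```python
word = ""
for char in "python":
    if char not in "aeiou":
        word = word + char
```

Remove vowels from 'python'
`word` takes the values: "" → "p" → "py" → "pyt" → "pyth" → "pythn"

Answer: "pythn"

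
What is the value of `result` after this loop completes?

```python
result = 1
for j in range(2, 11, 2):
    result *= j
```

Product of even numbers 2 to 10
`result` takes the values: 1 → 2 → 8 → 48 → 384 → 3840

Answer: 3840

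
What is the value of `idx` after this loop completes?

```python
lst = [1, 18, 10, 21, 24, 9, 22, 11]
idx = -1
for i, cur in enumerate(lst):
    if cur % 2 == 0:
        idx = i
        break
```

First even number index in [1, 18, 10, 21, 24, 9, 22, 11]
`idx` takes the values: -1 → 1

Answer: 1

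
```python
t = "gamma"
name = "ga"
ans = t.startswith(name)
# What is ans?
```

Trace:
`t = "gamma"` → t = 'gamma'
`name = "ga"` → name = 'ga'
`ans = t.startswith(name)` → ans = True
So ans = True

Answer: True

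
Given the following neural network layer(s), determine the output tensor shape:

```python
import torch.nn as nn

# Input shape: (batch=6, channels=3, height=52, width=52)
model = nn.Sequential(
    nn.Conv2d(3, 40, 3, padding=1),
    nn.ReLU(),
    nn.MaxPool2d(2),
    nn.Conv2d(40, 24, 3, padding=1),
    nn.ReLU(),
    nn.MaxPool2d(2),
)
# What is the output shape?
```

Input: (6, 3, 52, 52) -> after first Conv2d: (6, 40, 52, 52) -> after first MaxPool2d: (6, 40, 26, 26) -> after second Conv2d: (6, 24, 26, 26) -> Output: (6, 24, 13, 13)

Answer: (6, 24, 13, 13)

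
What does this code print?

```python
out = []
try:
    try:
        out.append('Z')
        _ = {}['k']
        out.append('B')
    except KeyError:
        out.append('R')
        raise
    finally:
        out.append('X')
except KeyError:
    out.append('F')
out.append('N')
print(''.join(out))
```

Execution trace: 'Z' (try body) → 'R' (except KeyError) → 'X' (finally) → 'F' (outer except KeyError) → 'N' (after the try/except). Output: ZRXFN

Answer: ZRXFN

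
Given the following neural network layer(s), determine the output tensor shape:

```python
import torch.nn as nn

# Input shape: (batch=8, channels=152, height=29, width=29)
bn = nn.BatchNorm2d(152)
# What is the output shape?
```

Input: (8, 152, 29, 29) -> Output: (8, 152, 29, 29)

Answer: (8, 152, 29, 29)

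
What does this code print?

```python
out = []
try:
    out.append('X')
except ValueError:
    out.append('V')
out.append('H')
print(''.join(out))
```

Execution trace: 'X' (try body, no exception) → 'H' (after the try/except). Output: XH

Answer: XH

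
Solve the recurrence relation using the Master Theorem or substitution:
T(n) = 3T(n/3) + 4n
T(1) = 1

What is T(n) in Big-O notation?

By Master Theorem: a=3, b=3, f(n)=4n. Since log_3(3) = 1 and f(n) = Θ(n^1), Case 2 applies. T(n) = O(n log n).

Answer: O(n log n)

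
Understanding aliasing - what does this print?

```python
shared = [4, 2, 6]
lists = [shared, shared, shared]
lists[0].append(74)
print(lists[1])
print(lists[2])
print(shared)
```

Key concept: list of same reference.
Step by step:
`shared = [4, 2, 6]` → shared = [4, 2, 6]
`lists = [shared, shared, shared]` → lists = [[4, 2, 6], [4, 2, 6], [4, 2, 6]]
`lists[0].append(74)` → shared = [4, 2, 6, 74]; lists = [[4, 2, 6, 74], [4, 2, 6, 74], [4, 2, 6, 74]]
`print(lists[1])` → prints [4, 2, 6, 74]
`print(lists[2])` → prints [4, 2, 6, 74]
`print(shared)` → prints [4, 2, 6, 74]

Answer:
[4, 2, 6, 74]
[4, 2, 6, 74]
[4, 2, 6, 74]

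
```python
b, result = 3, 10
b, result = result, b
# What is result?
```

Trace:
`b, result = 3, 10` → b = 3; result = 10
`b, result = result, b` → b = 10; result = 3
So result = 3

Answer: 3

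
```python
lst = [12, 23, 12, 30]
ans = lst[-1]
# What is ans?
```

Trace:
`lst = [12, 23, 12, 30]` → lst = [12, 23, 12, 30]
`ans = lst[-1]` → ans = 30
So ans = 30

Answer: 30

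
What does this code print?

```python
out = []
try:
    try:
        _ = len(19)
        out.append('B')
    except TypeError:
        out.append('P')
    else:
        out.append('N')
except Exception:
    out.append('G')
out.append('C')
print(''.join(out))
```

Execution trace: 'P' (inner except TypeError) → 'C' (after the try/except). Output: PC

Answer: PC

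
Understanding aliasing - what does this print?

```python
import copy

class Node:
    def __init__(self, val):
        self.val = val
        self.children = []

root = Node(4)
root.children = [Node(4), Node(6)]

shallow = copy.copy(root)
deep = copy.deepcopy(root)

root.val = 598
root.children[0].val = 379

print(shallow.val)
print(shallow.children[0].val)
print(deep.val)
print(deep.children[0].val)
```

Key concept: deep copy with custom objects.
Step by step:
`root = Node(4)` → root = Node(val=4, children=[])
`root.children = [Node(4), Node(6)]` → root = Node(val=4, children=[Node(val=4, children=[]), Node(val=6, children=[])])
`shallow = copy.copy(root)` → shallow = Node(val=4, children=[Node(val=4, children=[]), Node(val=6, children=[])])
`deep = copy.deepcopy(root)` → deep = Node(val=4, children=[Node(val=4, children=[]), Node(val=6, children=[])])
`root.val = 598` → root = Node(val=598, children=[Node(val=4, children=[]), Node(val=6, children=[])])
`root.children[0].val = 379` → root = Node(val=598, children=[Node(val=379, children=[]), Node(val=6, children=[])]); shallow = Node(val=4, children=[Node(val=379, children=[]), Node(val=6, children=[])])
`print(shallow.val)` → prints 4
`print(shallow.children[0].val)` → prints 379
`print(deep.val)` → prints 4
`print(deep.children[0].val)` → prints 4

Answer:
4
379
4
4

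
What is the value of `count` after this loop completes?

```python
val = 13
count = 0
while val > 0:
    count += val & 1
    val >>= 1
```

Count set bits in 13 (binary: 0b1101)
`count` takes the values: 0 → 1 → 2 → 3

Answer: 3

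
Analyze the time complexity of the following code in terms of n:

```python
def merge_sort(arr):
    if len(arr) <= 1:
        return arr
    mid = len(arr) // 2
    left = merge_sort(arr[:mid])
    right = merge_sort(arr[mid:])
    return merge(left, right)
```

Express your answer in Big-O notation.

This is Merge sort. Time complexity: O(n log n).

Answer: O(n log n)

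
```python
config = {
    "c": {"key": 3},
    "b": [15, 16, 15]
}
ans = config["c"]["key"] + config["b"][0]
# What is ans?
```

Trace:
`config = { ...` → config = {'c': {'key': 3}, 'b': [15, 16, 15]}
`ans = config["c"]["key"] + config["b"][0]` → ans = 18
So ans = 18

Answer: 18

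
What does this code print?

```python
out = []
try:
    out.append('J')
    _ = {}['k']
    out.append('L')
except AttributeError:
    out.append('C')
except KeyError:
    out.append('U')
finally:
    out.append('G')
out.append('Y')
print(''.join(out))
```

Execution trace: 'J' (try body) → 'U' (except KeyError) → 'G' (finally) → 'Y' (after the try/except). Output: JUGY

Answer: JUGY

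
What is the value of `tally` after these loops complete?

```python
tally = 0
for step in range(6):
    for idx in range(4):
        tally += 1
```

6 * 4 = 24
`tally` takes the values: 0 → 1 → 2 → 3 → 4 → 5 → 6 → 7 → 8 → 9 → 10 → 11 → 12 → 13 → 14 → 15 → 16 → 17 → 18 → 19 → 20 → 21 → 22 → 23 → 24

Answer: 24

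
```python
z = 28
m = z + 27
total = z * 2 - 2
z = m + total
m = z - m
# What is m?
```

Trace:
`z = 28` → z = 28
`m = z + 27` → m = 55
`total = z * 2 - 2` → total = 54
`z = m + total` → z = 109
`m = z - m` → m = 54
So m = 54

Answer: 54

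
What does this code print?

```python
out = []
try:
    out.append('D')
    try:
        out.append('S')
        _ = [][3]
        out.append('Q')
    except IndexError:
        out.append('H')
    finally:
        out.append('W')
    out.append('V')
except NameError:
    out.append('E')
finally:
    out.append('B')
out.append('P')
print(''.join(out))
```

Execution trace: 'D' (try body) → 'S' (inner try body) → 'H' (inner except IndexError) → 'W' (inner finally) → 'V' (try body, no exception) → 'B' (finally) → 'P' (after the try/except). Output: DSHWVBP

Answer: DSHWVBP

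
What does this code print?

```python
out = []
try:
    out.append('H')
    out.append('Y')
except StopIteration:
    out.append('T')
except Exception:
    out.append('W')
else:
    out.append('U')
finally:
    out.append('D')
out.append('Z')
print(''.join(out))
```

Execution trace: 'H' (try body) → 'Y' (try body, no exception) → 'U' (else) → 'D' (finally) → 'Z' (after the try/except). Output: HYUDZ

Answer: HYUDZ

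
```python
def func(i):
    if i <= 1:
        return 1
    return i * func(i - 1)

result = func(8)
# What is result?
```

func(8) = 8 * 7 * 6 * 5 * 4 * 3 * 2 * 1 = 40320

Answer: 40320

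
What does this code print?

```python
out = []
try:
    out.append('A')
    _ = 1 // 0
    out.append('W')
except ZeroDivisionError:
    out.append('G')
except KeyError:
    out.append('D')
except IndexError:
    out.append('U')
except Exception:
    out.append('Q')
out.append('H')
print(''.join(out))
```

Execution trace: 'A' (try body) → 'G' (except ZeroDivisionError) → 'H' (after the try/except). Output: AGH

Answer: AGH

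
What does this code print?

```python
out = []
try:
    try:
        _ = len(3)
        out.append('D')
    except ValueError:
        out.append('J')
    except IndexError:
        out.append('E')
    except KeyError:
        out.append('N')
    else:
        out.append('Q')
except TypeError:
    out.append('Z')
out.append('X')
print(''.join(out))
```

Execution trace: 'Z' (outer except TypeError) → 'X' (after the try/except). Output: ZX

Answer: ZX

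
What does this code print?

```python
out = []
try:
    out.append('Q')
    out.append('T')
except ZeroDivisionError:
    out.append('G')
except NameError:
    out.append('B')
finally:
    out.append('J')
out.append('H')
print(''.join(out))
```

Execution trace: 'Q' (try body) → 'T' (try body, no exception) → 'J' (finally) → 'H' (after the try/except). Output: QTJH

Answer: QTJH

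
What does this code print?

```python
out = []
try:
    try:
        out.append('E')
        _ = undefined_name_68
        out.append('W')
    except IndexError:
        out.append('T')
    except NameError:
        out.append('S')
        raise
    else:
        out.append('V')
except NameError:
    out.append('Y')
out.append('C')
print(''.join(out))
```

Execution trace: 'E' (inner try body) → 'S' (inner except NameError) → 'Y' (outer except NameError) → 'C' (after the try/except). Output: ESYC

Answer: ESYC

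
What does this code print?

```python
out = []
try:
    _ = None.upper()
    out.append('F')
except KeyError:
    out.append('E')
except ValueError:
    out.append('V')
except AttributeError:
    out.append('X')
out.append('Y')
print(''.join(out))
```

Execution trace: 'X' (except AttributeError) → 'Y' (after the try/except). Output: XY

Answer: XY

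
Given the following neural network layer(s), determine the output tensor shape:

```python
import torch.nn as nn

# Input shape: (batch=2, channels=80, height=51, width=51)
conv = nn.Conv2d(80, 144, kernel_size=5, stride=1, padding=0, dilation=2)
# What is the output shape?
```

Input: (2, 80, 51, 51) -> Output: (2, 144, 43, 43)

Answer: (2, 144, 43, 43)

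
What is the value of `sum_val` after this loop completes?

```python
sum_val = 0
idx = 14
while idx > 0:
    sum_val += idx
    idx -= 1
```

Sum 14 down to 1
`sum_val` takes the values: 0 → 14 → 27 → 39 → 50 → 60 → 69 → 77 → 84 → 90 → 95 → 99 → 102 → 104 → 105

Answer: 105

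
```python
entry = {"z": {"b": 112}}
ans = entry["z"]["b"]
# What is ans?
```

Trace:
`entry = {"z": {"b": 112}}` → entry = {'z': {'b': 112}}
`ans = entry["z"]["b"]` → ans = 112
So ans = 112

Answer: 112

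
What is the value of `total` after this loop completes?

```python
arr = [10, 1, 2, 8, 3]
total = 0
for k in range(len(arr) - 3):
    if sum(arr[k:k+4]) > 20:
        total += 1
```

Count windows with sum > 20
`total` takes the values: 0 → 1

Answer: 1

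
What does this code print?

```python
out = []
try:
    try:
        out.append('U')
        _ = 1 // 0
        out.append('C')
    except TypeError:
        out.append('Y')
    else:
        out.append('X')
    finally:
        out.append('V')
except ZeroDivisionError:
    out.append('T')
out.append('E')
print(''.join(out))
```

Execution trace: 'U' (try body) → 'V' (finally) → 'T' (outer except ZeroDivisionError) → 'E' (after the try/except). Output: UVTE

Answer: UVTE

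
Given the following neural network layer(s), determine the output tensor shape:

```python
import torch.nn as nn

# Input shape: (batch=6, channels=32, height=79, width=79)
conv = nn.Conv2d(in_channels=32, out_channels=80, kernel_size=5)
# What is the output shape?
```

Input: (6, 32, 79, 79) -> Output: (6, 80, 75, 75)

Answer: (6, 80, 75, 75)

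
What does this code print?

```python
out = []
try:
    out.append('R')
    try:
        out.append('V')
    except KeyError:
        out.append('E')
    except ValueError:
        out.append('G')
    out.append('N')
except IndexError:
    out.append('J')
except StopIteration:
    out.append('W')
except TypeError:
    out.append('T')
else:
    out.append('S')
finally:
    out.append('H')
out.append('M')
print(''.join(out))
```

Execution trace: 'R' (try body) → 'V' (inner try body, no exception) → 'N' (try body, no exception) → 'S' (else) → 'H' (finally) → 'M' (after the try/except). Output: RVNSHM

Answer: RVNSHM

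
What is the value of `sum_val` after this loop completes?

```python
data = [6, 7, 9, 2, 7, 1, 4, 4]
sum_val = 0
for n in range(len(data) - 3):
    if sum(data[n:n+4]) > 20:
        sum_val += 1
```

Count windows with sum > 20
`sum_val` takes the values: 0 → 1 → 2

Answer: 2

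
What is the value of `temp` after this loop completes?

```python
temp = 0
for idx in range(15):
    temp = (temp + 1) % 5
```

Increment mod 5, 15 times = 0
`temp` takes the values: 0 → 1 → 2 → 3 → 4 → 0 → 1 → 2 → 3 → 4 → 0 → 1 → 2 → 3 → 4 → 0

Answer: 0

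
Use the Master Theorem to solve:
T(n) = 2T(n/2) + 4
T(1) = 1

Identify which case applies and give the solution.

a=2, b=2, f(n)=4. log_2(2) = 1. Since c=0 < 1, Case 1 applies: T(n) = Θ(n^log_b(a)) = O(n).

Answer: O(n) - Case 1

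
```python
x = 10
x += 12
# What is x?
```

Trace:
`x = 10` → x = 10
`x += 12` → x = 22
So x = 22

Answer: 22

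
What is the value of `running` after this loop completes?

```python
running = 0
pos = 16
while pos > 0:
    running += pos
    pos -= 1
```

Sum 16 down to 1
`running` takes the values: 0 → 16 → 31 → 45 → 58 → 70 → 81 → 91 → 100 → 108 → 115 → 121 → 126 → 130 → 133 → 135 → 136

Answer: 136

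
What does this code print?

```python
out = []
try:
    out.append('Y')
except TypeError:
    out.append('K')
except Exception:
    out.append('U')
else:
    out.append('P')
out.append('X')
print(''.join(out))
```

Execution trace: 'Y' (try body, no exception) → 'P' (else) → 'X' (after the try/except). Output: YPX

Answer: YPX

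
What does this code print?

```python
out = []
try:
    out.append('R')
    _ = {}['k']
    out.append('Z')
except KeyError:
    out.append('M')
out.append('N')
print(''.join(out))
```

Execution trace: 'R' (try body) → 'M' (except KeyError) → 'N' (after the try/except). Output: RMN

Answer: RMN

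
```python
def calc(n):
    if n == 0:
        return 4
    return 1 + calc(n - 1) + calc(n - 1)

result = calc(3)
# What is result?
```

calc(n) = 1 + 2·calc(n-1), calc(0)=4. Closed form: (4+1)·2^3 - 1 = 39.

Answer: 39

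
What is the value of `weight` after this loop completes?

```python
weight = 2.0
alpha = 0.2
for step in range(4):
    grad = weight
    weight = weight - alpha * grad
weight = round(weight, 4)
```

Gradient descent: w = 2.0 * (1 - 0.2)^4
`weight` takes the values: 2.0 → 1.6 → 1.28 → 1.024 → 0.8192

Answer: 0.8192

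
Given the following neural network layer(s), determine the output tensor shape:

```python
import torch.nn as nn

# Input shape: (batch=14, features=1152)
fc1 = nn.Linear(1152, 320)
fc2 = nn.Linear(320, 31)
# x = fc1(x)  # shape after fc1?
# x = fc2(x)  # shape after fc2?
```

Input: (14, 1152) -> after fc1: (14, 320) -> Output: (14, 31)

Answer: (14, 31)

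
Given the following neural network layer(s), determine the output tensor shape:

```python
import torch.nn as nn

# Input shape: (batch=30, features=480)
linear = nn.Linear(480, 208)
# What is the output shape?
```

Input: (30, 480) -> Output: (30, 208)

Answer: (30, 208)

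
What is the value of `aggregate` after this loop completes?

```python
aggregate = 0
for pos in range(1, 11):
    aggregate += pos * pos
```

Sum of squares 1² to 10² = 385
`aggregate` takes the values: 0 → 1 → 5 → 14 → 30 → 55 → 91 → 140 → 204 → 285 → 385

Answer: 385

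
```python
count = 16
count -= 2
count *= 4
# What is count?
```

Trace:
`count = 16` → count = 16
`count -= 2` → count = 14
`count *= 4` → count = 56
So count = 56

Answer: 56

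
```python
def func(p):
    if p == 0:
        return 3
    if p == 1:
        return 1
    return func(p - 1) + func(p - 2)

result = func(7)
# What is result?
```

Build up from base cases: func(0)=3, func(1)=1, func(2)=4, func(3)=5, func(4)=9, func(5)=14, func(6)=23, ..., func(7)=37

Answer: 37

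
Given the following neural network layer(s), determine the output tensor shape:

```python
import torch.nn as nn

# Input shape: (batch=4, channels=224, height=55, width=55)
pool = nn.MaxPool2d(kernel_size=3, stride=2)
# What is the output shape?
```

Input: (4, 224, 55, 55) -> Output: (4, 224, 27, 27)

Answer: (4, 224, 27, 27)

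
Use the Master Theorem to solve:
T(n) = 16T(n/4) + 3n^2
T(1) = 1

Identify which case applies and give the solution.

a=16, b=4, f(n)=3n^2. log_4(16) = 2. Since c=2 = 2, Case 2 applies: T(n) = Θ(n^log_b(a) · log n) = O(n^2 log n).

Answer: O(n^2 log n) - Case 2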